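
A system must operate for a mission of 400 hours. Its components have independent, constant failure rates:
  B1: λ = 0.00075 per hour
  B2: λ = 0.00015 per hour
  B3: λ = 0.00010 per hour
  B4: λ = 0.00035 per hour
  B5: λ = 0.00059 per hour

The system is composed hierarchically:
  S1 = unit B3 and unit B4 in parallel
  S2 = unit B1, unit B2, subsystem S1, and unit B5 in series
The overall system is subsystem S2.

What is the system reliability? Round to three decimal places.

0.548

R(B1) = exp(−0.00075 × 400) = 0.74082
R(B2) = exp(−0.00015 × 400) = 0.94176
R(B3) = exp(−0.00010 × 400) = 0.96079
R(B4) = exp(−0.00035 × 400) = 0.86936
R(B5) = exp(−0.00059 × 400) = 0.78978
Parallel (B3 and B4): 1 − (1 − 0.96079)(1 − 0.86936) = 0.99488
Series (B1, B2, [0.99488], and B5): 0.74082 × 0.94176 × 0.99488 × 0.78978 = 0.548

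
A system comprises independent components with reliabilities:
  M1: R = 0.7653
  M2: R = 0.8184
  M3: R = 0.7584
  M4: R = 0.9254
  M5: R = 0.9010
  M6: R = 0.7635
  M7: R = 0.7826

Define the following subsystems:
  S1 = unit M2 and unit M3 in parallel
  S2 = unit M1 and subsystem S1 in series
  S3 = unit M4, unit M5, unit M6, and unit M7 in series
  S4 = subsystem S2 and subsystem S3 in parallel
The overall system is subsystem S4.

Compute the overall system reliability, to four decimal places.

0.8654

Parallel (M2 and M3): 1 − (1 − 0.818400)(1 − 0.758400) = 0.956125
Series (M1 and [0.956125]): 0.765300 × 0.956125 = 0.731722
Series (M4, M5, M6, and M7): 0.925400 × 0.901000 × 0.763500 × 0.782600 = 0.498199
Parallel ([0.731722] and [0.498199]): 1 − (1 − 0.731722)(1 − 0.498199) = 0.8654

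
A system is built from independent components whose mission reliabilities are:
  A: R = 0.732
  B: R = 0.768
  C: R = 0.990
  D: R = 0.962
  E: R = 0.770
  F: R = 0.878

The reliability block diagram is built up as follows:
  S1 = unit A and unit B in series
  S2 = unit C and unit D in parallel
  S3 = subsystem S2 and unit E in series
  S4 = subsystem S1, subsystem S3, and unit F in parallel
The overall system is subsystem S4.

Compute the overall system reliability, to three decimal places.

0.988

Series (A and B): 0.73200 × 0.76800 = 0.56218
Parallel (C and D): 1 − (1 − 0.99000)(1 − 0.96200) = 0.99962
Series ([0.99962] and E): 0.99962 × 0.77000 = 0.76971
Parallel ([0.56218], [0.76971], and F): 1 − (1 − 0.56218)(1 − 0.76971)(1 − 0.87800) = 0.988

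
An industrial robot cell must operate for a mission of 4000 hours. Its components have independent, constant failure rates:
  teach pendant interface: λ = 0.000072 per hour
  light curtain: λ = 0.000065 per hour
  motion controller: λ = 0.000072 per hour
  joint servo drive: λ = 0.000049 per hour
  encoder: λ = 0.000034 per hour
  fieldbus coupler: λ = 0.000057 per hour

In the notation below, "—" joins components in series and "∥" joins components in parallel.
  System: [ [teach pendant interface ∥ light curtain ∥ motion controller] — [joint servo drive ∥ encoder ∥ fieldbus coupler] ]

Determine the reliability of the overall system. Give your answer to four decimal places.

0.9811

R(teach pendant interface) = exp(−0.000072 × 4000) = 0.749762
R(light curtain) = exp(−0.000065 × 4000) = 0.771052
R(motion controller) = exp(−0.000072 × 4000) = 0.749762
R(joint servo drive) = exp(−0.000049 × 4000) = 0.822012
R(encoder) = exp(−0.000034 × 4000) = 0.872843
R(fieldbus coupler) = exp(−0.000057 × 4000) = 0.796124
Parallel (teach pendant interface, light curtain, and motion controller): 1 − (1 − 0.749762)(1 − 0.771052)(1 − 0.749762) = 0.985663
Parallel (joint servo drive, encoder, and fieldbus coupler): 1 − (1 − 0.822012)(1 − 0.872843)(1 − 0.796124) = 0.995386
Series ([0.985663] and [0.995386]): 0.985663 × 0.995386 = 0.9811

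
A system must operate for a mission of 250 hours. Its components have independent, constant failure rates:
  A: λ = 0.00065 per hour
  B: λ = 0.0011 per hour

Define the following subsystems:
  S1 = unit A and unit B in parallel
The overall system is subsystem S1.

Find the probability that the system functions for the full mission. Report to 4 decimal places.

0.9639

R(A) = exp(−0.00065 × 250) = 0.850016
R(B) = exp(−0.0011 × 250) = 0.759572
Parallel (A and B): 1 − (1 − 0.850016)(1 − 0.759572) = 0.9639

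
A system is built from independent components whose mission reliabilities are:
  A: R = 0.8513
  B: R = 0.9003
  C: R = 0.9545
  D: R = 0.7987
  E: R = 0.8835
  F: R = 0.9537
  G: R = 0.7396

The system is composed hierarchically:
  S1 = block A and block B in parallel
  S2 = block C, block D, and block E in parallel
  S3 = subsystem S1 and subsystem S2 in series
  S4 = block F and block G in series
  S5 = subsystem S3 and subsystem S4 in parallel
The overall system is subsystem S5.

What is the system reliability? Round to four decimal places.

Parallel (A and B): 1 − (1 − 0.851300)(1 − 0.900300) = 0.985175
Parallel (C, D, and E): 1 − (1 − 0.954500)(1 − 0.798700)(1 − 0.883500) = 0.998933
Series ([0.985175] and [0.998933]): 0.985175 × 0.998933 = 0.984124
Series (F and G): 0.953700 × 0.739600 = 0.705357
Parallel ([0.984124] and [0.705357]): 1 − (1 − 0.984124)(1 − 0.705357) = 0.9953

0.9953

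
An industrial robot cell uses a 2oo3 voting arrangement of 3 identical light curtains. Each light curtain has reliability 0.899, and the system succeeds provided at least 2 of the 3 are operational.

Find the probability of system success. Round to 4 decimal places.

0.9715

R = Σ_{i=2}^{3} C(3,i) p^i (1−p)^{3−i} with p = 0.899
C(3,2)·0.899^2·0.101^1 = 0.244885
C(3,3)·0.899^3·0.101^0 = 0.726573
Sum = 0.9715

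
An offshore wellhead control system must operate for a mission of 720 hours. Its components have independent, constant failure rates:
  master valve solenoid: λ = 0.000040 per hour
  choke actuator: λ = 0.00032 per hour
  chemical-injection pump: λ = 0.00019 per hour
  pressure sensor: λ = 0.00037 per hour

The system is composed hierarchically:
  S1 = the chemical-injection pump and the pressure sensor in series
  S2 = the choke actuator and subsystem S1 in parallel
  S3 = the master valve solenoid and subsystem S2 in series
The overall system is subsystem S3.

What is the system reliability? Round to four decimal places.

0.9053

R(master valve solenoid) = exp(−0.000040 × 720) = 0.971611
R(choke actuator) = exp(−0.00032 × 720) = 0.794216
R(chemical-injection pump) = exp(−0.00019 × 720) = 0.872145
R(pressure sensor) = exp(−0.00037 × 720) = 0.766133
Series (chemical-injection pump and pressure sensor): 0.872145 × 0.766133 = 0.668179
Parallel (choke actuator and [0.668179]): 1 − (1 − 0.794216)(1 − 0.668179) = 0.931717
Series (master valve solenoid and [0.931717]): 0.971611 × 0.931717 = 0.9053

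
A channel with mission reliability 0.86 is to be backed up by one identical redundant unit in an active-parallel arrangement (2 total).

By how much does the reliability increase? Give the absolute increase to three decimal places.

0.120

R_before = 0.86
R_after = 1 − (1 − 0.86)^2 = 0.980
ΔR = 0.980 − 0.86 = 0.120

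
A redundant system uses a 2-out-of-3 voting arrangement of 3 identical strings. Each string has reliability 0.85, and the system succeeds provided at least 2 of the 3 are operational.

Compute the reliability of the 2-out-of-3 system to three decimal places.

0.939

R = Σ_{i=2}^{3} C(3,i) p^i (1−p)^{3−i} with p = 0.85
C(3,2)·0.85^2·0.15^1 = 0.32513
C(3,3)·0.85^3·0.15^0 = 0.61413
Sum = 0.939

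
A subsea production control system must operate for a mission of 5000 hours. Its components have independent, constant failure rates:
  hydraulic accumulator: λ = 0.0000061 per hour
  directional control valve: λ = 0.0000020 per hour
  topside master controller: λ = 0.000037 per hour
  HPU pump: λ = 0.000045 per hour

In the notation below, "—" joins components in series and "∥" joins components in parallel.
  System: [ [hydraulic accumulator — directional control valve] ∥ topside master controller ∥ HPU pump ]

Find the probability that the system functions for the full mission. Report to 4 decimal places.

0.9986

R(hydraulic accumulator) = exp(−0.0000061 × 5000) = 0.969960
R(directional control valve) = exp(−0.0000020 × 5000) = 0.990050
R(topside master controller) = exp(−0.000037 × 5000) = 0.831104
R(HPU pump) = exp(−0.000045 × 5000) = 0.798516
Series (hydraulic accumulator and directional control valve): 0.969960 × 0.990050 = 0.960309
Parallel ([0.960309], topside master controller, and HPU pump): 1 − (1 − 0.960309)(1 − 0.831104)(1 − 0.798516) = 0.9986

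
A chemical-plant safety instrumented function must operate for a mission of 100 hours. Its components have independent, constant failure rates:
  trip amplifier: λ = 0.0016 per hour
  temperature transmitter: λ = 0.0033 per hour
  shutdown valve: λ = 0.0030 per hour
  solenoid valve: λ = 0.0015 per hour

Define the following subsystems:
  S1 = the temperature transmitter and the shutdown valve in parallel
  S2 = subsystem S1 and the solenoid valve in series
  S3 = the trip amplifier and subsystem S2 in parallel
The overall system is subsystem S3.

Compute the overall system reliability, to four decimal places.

R(trip amplifier) = exp(−0.0016 × 100) = 0.852144
R(temperature transmitter) = exp(−0.0033 × 100) = 0.718924
R(shutdown valve) = exp(−0.0030 × 100) = 0.740818
R(solenoid valve) = exp(−0.0015 × 100) = 0.860708
Parallel (temperature transmitter and shutdown valve): 1 − (1 − 0.718924)(1 − 0.740818) = 0.927150
Series ([0.927150] and solenoid valve): 0.927150 × 0.860708 = 0.798005
Parallel (trip amplifier and [0.798005]): 1 − (1 − 0.852144)(1 − 0.798005) = 0.9701

0.9701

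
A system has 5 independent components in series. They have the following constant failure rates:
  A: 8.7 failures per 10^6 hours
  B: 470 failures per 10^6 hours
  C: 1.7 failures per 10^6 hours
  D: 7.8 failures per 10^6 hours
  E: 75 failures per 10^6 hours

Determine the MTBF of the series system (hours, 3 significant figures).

1780

Series of exponential components: λ_sys = Σ λ_i
λ_sys = 0.0000087 + 0.00047 + 0.0000017 + 0.0000078 + 0.000075 = 5.6320e-04 /h
MTBF = 1 / λ_sys = 1780 h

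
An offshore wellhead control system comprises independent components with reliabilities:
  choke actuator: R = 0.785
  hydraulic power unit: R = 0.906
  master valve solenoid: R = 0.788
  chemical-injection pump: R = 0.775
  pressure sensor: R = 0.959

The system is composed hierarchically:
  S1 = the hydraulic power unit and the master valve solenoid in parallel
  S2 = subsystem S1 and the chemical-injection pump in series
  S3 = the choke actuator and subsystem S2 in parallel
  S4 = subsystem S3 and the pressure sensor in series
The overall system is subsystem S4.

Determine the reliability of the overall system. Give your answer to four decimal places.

Parallel (hydraulic power unit and master valve solenoid): 1 − (1 − 0.906000)(1 − 0.788000) = 0.980072
Series ([0.980072] and chemical-injection pump): 0.980072 × 0.775000 = 0.759556
Parallel (choke actuator and [0.759556]): 1 − (1 − 0.785000)(1 − 0.759556) = 0.948305
Series ([0.948305] and pressure sensor): 0.948305 × 0.959000 = 0.9094

0.9094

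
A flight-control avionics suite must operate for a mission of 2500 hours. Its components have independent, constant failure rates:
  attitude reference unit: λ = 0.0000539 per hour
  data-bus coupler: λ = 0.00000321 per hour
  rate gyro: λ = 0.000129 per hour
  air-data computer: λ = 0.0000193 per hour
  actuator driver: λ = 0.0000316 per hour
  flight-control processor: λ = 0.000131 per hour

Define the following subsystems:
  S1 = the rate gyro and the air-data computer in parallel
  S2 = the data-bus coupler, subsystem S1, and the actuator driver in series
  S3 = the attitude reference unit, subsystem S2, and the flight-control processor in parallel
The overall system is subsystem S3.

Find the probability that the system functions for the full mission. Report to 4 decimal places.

R(attitude reference unit) = exp(−0.0000539 × 2500) = 0.873934
R(data-bus coupler) = exp(−0.00000321 × 2500) = 0.992007
R(rate gyro) = exp(−0.000129 × 2500) = 0.724336
R(air-data computer) = exp(−0.0000193 × 2500) = 0.952896
R(actuator driver) = exp(−0.0000316 × 2500) = 0.924040
R(flight-control processor) = exp(−0.000131 × 2500) = 0.720723
Parallel (rate gyro and air-data computer): 1 − (1 − 0.724336)(1 − 0.952896) = 0.987015
Series (data-bus coupler, [0.987015], and actuator driver): 0.992007 × 0.987015 × 0.924040 = 0.904751
Parallel (attitude reference unit, [0.904751], and flight-control processor): 1 − (1 − 0.873934)(1 − 0.904751)(1 − 0.720723) = 0.9966

0.9966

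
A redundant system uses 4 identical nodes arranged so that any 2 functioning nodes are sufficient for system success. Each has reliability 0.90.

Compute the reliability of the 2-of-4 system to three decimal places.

R = Σ_{i=2}^{4} C(4,i) p^i (1−p)^{4−i} with p = 0.90
C(4,2)·0.90^2·0.10^2 = 0.04860
C(4,3)·0.90^3·0.10^1 = 0.29160
C(4,4)·0.90^4·0.10^0 = 0.65610
Sum = 0.996

0.996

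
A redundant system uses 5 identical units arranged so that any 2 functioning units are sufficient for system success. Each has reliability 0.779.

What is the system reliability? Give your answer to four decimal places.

R = Σ_{i=2}^{5} C(5,i) p^i (1−p)^{5−i} with p = 0.779
C(5,2)·0.779^2·0.221^3 = 0.065502
C(5,3)·0.779^3·0.221^2 = 0.230886
C(5,4)·0.779^4·0.221^1 = 0.406923
C(5,5)·0.779^5·0.221^0 = 0.286871
Sum = 0.9902

0.9902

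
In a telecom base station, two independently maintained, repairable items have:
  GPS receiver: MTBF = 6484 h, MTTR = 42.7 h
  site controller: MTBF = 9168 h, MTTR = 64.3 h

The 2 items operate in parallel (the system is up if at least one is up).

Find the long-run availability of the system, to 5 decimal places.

A(GPS receiver) = MTBF/(MTBF+MTTR) = 6484/(6484+42.7) = 0.993458
A(site controller) = MTBF/(MTBF+MTTR) = 9168/(9168+64.3) = 0.993035
Parallel availability: 1 − (1 − 0.993458)(1 − 0.993035) = 0.99995

0.99995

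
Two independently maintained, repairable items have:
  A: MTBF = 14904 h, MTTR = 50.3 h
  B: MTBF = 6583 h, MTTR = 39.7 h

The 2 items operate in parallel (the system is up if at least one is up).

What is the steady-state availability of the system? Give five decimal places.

0.99998

A(A) = MTBF/(MTBF+MTTR) = 14904/(14904+50.3) = 0.996636
A(B) = MTBF/(MTBF+MTTR) = 6583/(6583+39.7) = 0.994005
Parallel availability: 1 − (1 − 0.996636)(1 − 0.994005) = 0.99998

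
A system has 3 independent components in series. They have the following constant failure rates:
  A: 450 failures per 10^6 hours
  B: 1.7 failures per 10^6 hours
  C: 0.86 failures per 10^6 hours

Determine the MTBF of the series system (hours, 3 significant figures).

Series of exponential components: λ_sys = Σ λ_i
λ_sys = 0.00045 + 0.0000017 + 0.00000086 = 4.5256e-04 /h
MTBF = 1 / λ_sys = 2210 h

2210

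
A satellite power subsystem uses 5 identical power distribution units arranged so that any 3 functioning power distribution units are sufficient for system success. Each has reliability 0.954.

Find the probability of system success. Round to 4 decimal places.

0.9991

R = Σ_{i=3}^{5} C(5,i) p^i (1−p)^{5−i} with p = 0.954
C(5,3)·0.954^3·0.046^2 = 0.018372
C(5,4)·0.954^4·0.046^1 = 0.190512
C(5,5)·0.954^5·0.046^0 = 0.790209
Sum = 0.9991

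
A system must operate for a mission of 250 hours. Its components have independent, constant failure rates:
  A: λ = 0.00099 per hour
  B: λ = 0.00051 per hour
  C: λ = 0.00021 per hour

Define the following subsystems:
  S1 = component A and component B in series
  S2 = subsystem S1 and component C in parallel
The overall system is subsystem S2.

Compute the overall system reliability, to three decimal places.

R(A) = exp(−0.00099 × 250) = 0.78075
R(B) = exp(−0.00051 × 250) = 0.88029
R(C) = exp(−0.00021 × 250) = 0.94885
Series (A and B): 0.78075 × 0.88029 = 0.68729
Parallel ([0.68729] and C): 1 − (1 − 0.68729)(1 − 0.94885) = 0.984

0.984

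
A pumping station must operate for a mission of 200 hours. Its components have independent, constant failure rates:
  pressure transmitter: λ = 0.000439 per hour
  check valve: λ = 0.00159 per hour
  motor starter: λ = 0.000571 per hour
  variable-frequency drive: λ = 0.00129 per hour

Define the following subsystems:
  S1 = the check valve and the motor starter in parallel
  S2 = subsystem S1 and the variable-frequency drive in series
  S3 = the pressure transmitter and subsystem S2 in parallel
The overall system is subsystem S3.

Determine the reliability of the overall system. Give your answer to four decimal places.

0.9790

R(pressure transmitter) = exp(−0.000439 × 200) = 0.915944
R(check valve) = exp(−0.00159 × 200) = 0.727603
R(motor starter) = exp(−0.000571 × 200) = 0.892080
R(variable-frequency drive) = exp(−0.00129 × 200) = 0.772595
Parallel (check valve and motor starter): 1 − (1 − 0.727603)(1 − 0.892080) = 0.970603
Series ([0.970603] and variable-frequency drive): 0.970603 × 0.772595 = 0.749883
Parallel (pressure transmitter and [0.749883]): 1 − (1 − 0.915944)(1 − 0.749883) = 0.9790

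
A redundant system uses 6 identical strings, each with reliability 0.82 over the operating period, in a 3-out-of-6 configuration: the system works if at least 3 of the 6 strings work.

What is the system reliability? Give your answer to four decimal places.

R = Σ_{i=3}^{6} C(6,i) p^i (1−p)^{6−i} with p = 0.82
C(6,3)·0.82^3·0.18^3 = 0.064312
C(6,4)·0.82^4·0.18^2 = 0.219731
C(6,5)·0.82^5·0.18^1 = 0.400399
C(6,6)·0.82^6·0.18^0 = 0.304007
Sum = 0.9884

0.9884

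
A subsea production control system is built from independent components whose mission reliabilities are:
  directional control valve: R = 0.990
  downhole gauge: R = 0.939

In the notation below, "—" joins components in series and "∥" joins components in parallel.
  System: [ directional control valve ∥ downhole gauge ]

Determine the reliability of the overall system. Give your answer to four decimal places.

0.9994

Parallel (directional control valve and downhole gauge): 1 − (1 − 0.990000)(1 − 0.939000) = 0.9994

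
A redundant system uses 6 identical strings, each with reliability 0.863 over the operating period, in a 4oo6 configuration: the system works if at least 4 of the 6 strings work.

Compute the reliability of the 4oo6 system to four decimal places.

R = Σ_{i=4}^{6} C(6,i) p^i (1−p)^{6−i} with p = 0.863
C(6,4)·0.863^4·0.137^2 = 0.156162
C(6,5)·0.863^5·0.137^1 = 0.393483
C(6,6)·0.863^6·0.137^0 = 0.413109
Sum = 0.9628

0.9628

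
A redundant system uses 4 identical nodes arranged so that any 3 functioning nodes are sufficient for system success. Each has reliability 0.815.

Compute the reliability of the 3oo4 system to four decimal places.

R = Σ_{i=3}^{4} C(4,i) p^i (1−p)^{4−i} with p = 0.815
C(4,3)·0.815^3·0.185^1 = 0.400594
C(4,4)·0.815^4·0.185^0 = 0.441195
Sum = 0.8418

0.8418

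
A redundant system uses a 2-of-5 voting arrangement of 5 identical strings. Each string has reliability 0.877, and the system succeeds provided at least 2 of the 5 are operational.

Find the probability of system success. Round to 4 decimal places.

R = Σ_{i=2}^{5} C(5,i) p^i (1−p)^{5−i} with p = 0.877
C(5,2)·0.877^2·0.123^3 = 0.014312
C(5,3)·0.877^3·0.123^2 = 0.102049
C(5,4)·0.877^4·0.123^1 = 0.363809
C(5,5)·0.877^5·0.123^0 = 0.518798
Sum = 0.9990

0.9990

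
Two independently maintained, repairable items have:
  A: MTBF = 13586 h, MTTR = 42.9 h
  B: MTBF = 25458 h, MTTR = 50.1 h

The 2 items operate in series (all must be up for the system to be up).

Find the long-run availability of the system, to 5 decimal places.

0.99489

A(A) = MTBF/(MTBF+MTTR) = 13586/(13586+42.9) = 0.996852
A(B) = MTBF/(MTBF+MTTR) = 25458/(25458+50.1) = 0.998036
Series availability: 0.996852 × 0.998036 = 0.99489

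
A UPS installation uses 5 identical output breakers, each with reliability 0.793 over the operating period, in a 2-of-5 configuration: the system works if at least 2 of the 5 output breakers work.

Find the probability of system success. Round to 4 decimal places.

R = Σ_{i=2}^{5} C(5,i) p^i (1−p)^{5−i} with p = 0.793
C(5,2)·0.793^2·0.207^3 = 0.055777
C(5,3)·0.793^3·0.207^2 = 0.213678
C(5,4)·0.793^4·0.207^1 = 0.409292
C(5,5)·0.793^5·0.207^0 = 0.313593
Sum = 0.9923

0.9923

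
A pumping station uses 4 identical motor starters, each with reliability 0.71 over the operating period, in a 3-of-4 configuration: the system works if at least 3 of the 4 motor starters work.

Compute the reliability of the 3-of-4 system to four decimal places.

R = Σ_{i=3}^{4} C(4,i) p^i (1−p)^{4−i} with p = 0.71
C(4,3)·0.71^3·0.29^1 = 0.415177
C(4,4)·0.71^4·0.29^0 = 0.254117
Sum = 0.6693

0.6693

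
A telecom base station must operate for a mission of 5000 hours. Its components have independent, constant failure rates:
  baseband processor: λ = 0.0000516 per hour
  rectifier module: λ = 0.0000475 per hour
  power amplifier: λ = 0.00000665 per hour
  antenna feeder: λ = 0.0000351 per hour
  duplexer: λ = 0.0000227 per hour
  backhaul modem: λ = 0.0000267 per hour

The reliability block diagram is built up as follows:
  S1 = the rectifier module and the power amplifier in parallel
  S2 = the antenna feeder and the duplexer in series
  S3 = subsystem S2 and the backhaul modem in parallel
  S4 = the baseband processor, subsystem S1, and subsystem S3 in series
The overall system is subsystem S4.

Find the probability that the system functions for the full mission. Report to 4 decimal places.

0.7432

R(baseband processor) = exp(−0.0000516 × 5000) = 0.772595
R(rectifier module) = exp(−0.0000475 × 5000) = 0.788597
R(power amplifier) = exp(−0.00000665 × 5000) = 0.967297
R(antenna feeder) = exp(−0.0000351 × 5000) = 0.839037
R(duplexer) = exp(−0.0000227 × 5000) = 0.892704
R(backhaul modem) = exp(−0.0000267 × 5000) = 0.875027
Parallel (rectifier module and power amplifier): 1 − (1 − 0.788597)(1 − 0.967297) = 0.993086
Series (antenna feeder and duplexer): 0.839037 × 0.892704 = 0.749012
Parallel ([0.749012] and backhaul modem): 1 − (1 − 0.749012)(1 − 0.875027) = 0.968633
Series (baseband processor, [0.993086], and [0.968633]): 0.772595 × 0.993086 × 0.968633 = 0.7432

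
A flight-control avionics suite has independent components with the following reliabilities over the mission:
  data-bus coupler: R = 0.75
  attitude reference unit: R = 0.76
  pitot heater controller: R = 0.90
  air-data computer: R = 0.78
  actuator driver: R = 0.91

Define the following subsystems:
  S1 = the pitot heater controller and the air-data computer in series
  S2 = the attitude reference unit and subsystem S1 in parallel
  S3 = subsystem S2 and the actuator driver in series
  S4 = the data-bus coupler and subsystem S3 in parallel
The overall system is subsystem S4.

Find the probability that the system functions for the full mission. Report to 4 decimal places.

Series (pitot heater controller and air-data computer): 0.900000 × 0.780000 = 0.702000
Parallel (attitude reference unit and [0.702000]): 1 − (1 − 0.760000)(1 − 0.702000) = 0.928480
Series ([0.928480] and actuator driver): 0.928480 × 0.910000 = 0.844917
Parallel (data-bus coupler and [0.844917]): 1 − (1 − 0.750000)(1 − 0.844917) = 0.9612

0.9612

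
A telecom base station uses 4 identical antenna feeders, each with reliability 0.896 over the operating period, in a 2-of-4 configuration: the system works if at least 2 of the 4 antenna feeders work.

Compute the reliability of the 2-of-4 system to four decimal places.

0.9959

R = Σ_{i=2}^{4} C(4,i) p^i (1−p)^{4−i} with p = 0.896
C(4,2)·0.896^2·0.104^2 = 0.052100
C(4,3)·0.896^3·0.104^1 = 0.299238
C(4,4)·0.896^4·0.104^0 = 0.644514
Sum = 0.9959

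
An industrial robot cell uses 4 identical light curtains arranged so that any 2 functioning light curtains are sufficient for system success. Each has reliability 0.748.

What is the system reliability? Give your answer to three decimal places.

R = Σ_{i=2}^{4} C(4,i) p^i (1−p)^{4−i} with p = 0.748
C(4,2)·0.748^2·0.252^2 = 0.21318
C(4,3)·0.748^3·0.252^1 = 0.42186
C(4,4)·0.748^4·0.252^0 = 0.31304
Sum = 0.948

0.948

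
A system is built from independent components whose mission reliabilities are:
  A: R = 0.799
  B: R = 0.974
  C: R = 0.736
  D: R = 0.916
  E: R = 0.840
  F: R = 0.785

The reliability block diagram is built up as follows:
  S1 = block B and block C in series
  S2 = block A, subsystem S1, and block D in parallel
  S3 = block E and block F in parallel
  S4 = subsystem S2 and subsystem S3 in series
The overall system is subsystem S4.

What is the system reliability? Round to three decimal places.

0.961

Series (B and C): 0.97400 × 0.73600 = 0.71686
Parallel (A, [0.71686], and D): 1 − (1 − 0.79900)(1 − 0.71686)(1 − 0.91600) = 0.99522
Parallel (E and F): 1 − (1 − 0.84000)(1 − 0.78500) = 0.96560
Series ([0.99522] and [0.96560]): 0.99522 × 0.96560 = 0.961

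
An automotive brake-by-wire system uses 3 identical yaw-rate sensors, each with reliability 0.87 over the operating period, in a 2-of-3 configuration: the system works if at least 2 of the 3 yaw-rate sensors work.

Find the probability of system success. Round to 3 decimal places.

R = Σ_{i=2}^{3} C(3,i) p^i (1−p)^{3−i} with p = 0.87
C(3,2)·0.87^2·0.13^1 = 0.29519
C(3,3)·0.87^3·0.13^0 = 0.65850
Sum = 0.954

0.954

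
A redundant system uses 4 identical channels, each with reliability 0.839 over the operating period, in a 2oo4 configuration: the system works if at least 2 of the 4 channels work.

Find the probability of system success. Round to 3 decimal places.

0.985

R = Σ_{i=2}^{4} C(4,i) p^i (1−p)^{4−i} with p = 0.839
C(4,2)·0.839^2·0.161^2 = 0.10948
C(4,3)·0.839^3·0.161^1 = 0.38034
C(4,4)·0.839^4·0.161^0 = 0.49550
Sum = 0.985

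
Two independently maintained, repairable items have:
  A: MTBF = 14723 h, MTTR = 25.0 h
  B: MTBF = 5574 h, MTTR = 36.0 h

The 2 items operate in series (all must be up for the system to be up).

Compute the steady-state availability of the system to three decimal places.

A(A) = MTBF/(MTBF+MTTR) = 14723/(14723+25.0) = 0.998305
A(B) = MTBF/(MTBF+MTTR) = 5574/(5574+36.0) = 0.993583
Series availability: 0.998305 × 0.993583 = 0.992

0.992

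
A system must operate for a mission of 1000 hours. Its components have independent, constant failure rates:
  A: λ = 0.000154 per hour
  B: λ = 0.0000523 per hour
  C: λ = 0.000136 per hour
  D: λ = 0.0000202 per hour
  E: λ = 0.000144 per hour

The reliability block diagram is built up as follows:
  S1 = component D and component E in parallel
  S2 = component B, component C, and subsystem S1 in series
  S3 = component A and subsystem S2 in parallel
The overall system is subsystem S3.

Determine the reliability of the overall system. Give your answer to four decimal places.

0.9752

R(A) = exp(−0.000154 × 1000) = 0.857272
R(B) = exp(−0.0000523 × 1000) = 0.949044
R(C) = exp(−0.000136 × 1000) = 0.872843
R(D) = exp(−0.0000202 × 1000) = 0.980003
R(E) = exp(−0.000144 × 1000) = 0.865888
Parallel (D and E): 1 − (1 − 0.980003)(1 − 0.865888) = 0.997318
Series (B, C, and [0.997318]): 0.949044 × 0.872843 × 0.997318 = 0.826145
Parallel (A and [0.826145]): 1 − (1 − 0.857272)(1 − 0.826145) = 0.9752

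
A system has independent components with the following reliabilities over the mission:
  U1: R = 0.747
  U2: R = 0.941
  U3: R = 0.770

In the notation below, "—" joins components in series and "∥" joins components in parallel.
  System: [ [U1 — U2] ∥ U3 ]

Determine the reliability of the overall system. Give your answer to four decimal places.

Series (U1 and U2): 0.747000 × 0.941000 = 0.702927
Parallel ([0.702927] and U3): 1 − (1 − 0.702927)(1 − 0.770000) = 0.9317

0.9317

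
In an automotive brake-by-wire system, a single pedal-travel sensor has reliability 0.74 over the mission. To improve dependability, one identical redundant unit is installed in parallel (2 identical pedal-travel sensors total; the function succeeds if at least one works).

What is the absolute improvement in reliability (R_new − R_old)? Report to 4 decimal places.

R_before = 0.74
R_after = 1 − (1 − 0.74)^2 = 0.9324
ΔR = 0.9324 − 0.74 = 0.1924

0.1924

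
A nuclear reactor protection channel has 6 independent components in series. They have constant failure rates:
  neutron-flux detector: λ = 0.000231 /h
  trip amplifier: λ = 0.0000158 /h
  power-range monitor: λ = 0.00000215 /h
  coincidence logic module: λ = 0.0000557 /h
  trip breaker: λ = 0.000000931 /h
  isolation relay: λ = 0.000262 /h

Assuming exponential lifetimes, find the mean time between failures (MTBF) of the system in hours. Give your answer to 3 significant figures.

Series of exponential components: λ_sys = Σ λ_i
λ_sys = 0.000231 + 0.0000158 + 0.00000215 + 0.0000557 + 0.000000931 + 0.000262 = 5.6758e-04 /h
MTBF = 1 / λ_sys = 1760 h

1760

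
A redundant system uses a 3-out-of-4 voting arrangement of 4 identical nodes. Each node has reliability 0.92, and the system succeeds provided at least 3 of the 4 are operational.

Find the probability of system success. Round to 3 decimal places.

R = Σ_{i=3}^{4} C(4,i) p^i (1−p)^{4−i} with p = 0.92
C(4,3)·0.92^3·0.08^1 = 0.24918
C(4,4)·0.92^4·0.08^0 = 0.71639
Sum = 0.966

0.966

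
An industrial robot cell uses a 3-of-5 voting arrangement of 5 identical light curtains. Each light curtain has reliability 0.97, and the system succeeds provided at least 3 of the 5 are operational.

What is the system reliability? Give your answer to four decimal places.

0.9997

R = Σ_{i=3}^{5} C(5,i) p^i (1−p)^{5−i} with p = 0.97
C(5,3)·0.97^3·0.03^2 = 0.008214
C(5,4)·0.97^4·0.03^1 = 0.132794
C(5,5)·0.97^5·0.03^0 = 0.858734
Sum = 0.9997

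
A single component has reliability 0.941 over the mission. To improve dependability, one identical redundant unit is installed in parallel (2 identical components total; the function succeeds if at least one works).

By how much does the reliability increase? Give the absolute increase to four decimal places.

R_before = 0.941
R_after = 1 − (1 − 0.941)^2 = 0.9965
ΔR = 0.9965 − 0.941 = 0.0555

0.0555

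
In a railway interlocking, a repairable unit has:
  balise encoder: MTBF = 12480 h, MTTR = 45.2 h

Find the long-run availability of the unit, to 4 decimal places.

0.9964

A(balise encoder) = MTBF/(MTBF+MTTR) = 12480/(12480+45.2) = 0.9964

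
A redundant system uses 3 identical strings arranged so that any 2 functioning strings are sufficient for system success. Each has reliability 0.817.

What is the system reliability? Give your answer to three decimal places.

R = Σ_{i=2}^{3} C(3,i) p^i (1−p)^{3−i} with p = 0.817
C(3,2)·0.817^2·0.183^1 = 0.36645
C(3,3)·0.817^3·0.183^0 = 0.54534
Sum = 0.912

0.912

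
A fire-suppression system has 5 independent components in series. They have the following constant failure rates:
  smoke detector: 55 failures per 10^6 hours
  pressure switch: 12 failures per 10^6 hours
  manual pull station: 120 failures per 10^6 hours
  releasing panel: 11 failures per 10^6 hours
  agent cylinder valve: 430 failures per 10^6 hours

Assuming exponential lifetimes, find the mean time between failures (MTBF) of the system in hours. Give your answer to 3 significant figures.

Series of exponential components: λ_sys = Σ λ_i
λ_sys = 0.000055 + 0.000012 + 0.00012 + 0.000011 + 0.00043 = 6.2800e-04 /h
MTBF = 1 / λ_sys = 1590 h

1590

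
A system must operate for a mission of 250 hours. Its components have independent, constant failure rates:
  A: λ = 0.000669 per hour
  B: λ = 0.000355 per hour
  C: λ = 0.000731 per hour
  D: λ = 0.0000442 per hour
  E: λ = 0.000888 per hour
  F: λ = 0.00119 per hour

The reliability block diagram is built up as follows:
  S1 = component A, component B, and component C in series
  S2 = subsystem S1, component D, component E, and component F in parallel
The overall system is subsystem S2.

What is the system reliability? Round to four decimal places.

R(A) = exp(−0.000669 × 250) = 0.845988
R(B) = exp(−0.000355 × 250) = 0.915074
R(C) = exp(−0.000731 × 250) = 0.832976
R(D) = exp(−0.0000442 × 250) = 0.989011
R(E) = exp(−0.000888 × 250) = 0.800915
R(F) = exp(−0.00119 × 250) = 0.742673
Series (A, B, and C): 0.845988 × 0.915074 × 0.832976 = 0.644841
Parallel ([0.644841], D, E, and F): 1 − (1 − 0.644841)(1 − 0.989011)(1 − 0.800915)(1 − 0.742673) = 0.9998

0.9998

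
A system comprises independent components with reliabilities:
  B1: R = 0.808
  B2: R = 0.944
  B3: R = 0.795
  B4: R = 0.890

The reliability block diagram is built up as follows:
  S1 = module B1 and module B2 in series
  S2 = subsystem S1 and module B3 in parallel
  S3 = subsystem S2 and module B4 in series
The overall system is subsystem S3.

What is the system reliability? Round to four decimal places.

0.8467

Series (B1 and B2): 0.808000 × 0.944000 = 0.762752
Parallel ([0.762752] and B3): 1 − (1 − 0.762752)(1 − 0.795000) = 0.951364
Series ([0.951364] and B4): 0.951364 × 0.890000 = 0.8467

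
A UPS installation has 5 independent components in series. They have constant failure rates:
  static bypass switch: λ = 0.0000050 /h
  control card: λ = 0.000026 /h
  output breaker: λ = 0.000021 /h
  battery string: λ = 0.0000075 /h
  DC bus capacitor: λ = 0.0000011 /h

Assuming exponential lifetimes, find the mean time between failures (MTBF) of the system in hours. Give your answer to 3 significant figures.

Series of exponential components: λ_sys = Σ λ_i
λ_sys = 0.0000050 + 0.000026 + 0.000021 + 0.0000075 + 0.0000011 = 6.0600e-05 /h
MTBF = 1 / λ_sys = 16500 h

16500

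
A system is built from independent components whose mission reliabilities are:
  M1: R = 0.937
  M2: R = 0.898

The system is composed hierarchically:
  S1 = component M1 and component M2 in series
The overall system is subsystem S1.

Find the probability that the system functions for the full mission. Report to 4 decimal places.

Series (M1 and M2): 0.937000 × 0.898000 = 0.8414

0.8414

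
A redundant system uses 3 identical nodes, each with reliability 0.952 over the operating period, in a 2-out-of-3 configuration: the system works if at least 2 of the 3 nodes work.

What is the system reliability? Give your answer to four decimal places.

0.9933

R = Σ_{i=2}^{3} C(3,i) p^i (1−p)^{3−i} with p = 0.952
C(3,2)·0.952^2·0.048^1 = 0.130508
C(3,3)·0.952^3·0.048^0 = 0.862801
Sum = 0.9933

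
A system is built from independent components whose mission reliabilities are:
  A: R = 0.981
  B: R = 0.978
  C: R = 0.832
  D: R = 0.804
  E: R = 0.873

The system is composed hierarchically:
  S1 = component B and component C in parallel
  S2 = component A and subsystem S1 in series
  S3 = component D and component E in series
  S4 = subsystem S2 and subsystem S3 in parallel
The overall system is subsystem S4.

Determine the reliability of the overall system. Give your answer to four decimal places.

0.9933

Parallel (B and C): 1 − (1 − 0.978000)(1 − 0.832000) = 0.996304
Series (A and [0.996304]): 0.981000 × 0.996304 = 0.977374
Series (D and E): 0.804000 × 0.873000 = 0.701892
Parallel ([0.977374] and [0.701892]): 1 − (1 − 0.977374)(1 − 0.701892) = 0.9933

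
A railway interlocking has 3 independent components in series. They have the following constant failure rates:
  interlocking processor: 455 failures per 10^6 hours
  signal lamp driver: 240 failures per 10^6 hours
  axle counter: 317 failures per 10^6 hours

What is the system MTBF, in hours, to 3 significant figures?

988

Series of exponential components: λ_sys = Σ λ_i
λ_sys = 0.000455 + 0.000240 + 0.000317 = 1.0120e-03 /h
MTBF = 1 / λ_sys = 988 h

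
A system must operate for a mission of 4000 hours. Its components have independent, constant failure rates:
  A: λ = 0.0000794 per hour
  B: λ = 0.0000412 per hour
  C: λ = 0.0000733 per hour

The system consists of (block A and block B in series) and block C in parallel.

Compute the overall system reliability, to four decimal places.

0.9027

R(A) = exp(−0.0000794 × 4000) = 0.727894
R(B) = exp(−0.0000412 × 4000) = 0.848063
R(C) = exp(−0.0000733 × 4000) = 0.745873
Series (A and B): 0.727894 × 0.848063 = 0.617300
Parallel ([0.617300] and C): 1 − (1 − 0.617300)(1 − 0.745873) = 0.9027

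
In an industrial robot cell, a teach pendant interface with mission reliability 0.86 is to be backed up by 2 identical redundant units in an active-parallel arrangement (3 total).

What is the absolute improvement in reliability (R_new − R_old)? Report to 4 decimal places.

0.1373

R_before = 0.86
R_after = 1 − (1 − 0.86)^3 = 0.9973
ΔR = 0.9973 − 0.86 = 0.1373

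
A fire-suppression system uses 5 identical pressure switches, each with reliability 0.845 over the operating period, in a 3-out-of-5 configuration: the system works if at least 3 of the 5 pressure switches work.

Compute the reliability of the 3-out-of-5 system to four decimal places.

0.9709

R = Σ_{i=3}^{5} C(5,i) p^i (1−p)^{5−i} with p = 0.845
C(5,3)·0.845^3·0.155^2 = 0.144955
C(5,4)·0.845^4·0.155^1 = 0.395120
C(5,5)·0.845^5·0.155^0 = 0.430808
Sum = 0.9709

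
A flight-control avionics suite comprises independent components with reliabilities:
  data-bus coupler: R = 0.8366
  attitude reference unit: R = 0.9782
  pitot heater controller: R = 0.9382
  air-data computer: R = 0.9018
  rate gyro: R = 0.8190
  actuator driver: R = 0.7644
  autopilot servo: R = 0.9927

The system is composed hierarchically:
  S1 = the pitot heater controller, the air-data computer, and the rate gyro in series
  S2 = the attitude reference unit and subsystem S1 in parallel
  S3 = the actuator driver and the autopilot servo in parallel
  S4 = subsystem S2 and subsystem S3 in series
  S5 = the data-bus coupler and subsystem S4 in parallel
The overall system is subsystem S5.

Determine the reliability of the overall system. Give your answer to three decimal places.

0.999

Series (pitot heater controller, air-data computer, and rate gyro): 0.93820 × 0.90180 × 0.81900 = 0.69293
Parallel (attitude reference unit and [0.69293]): 1 − (1 − 0.97820)(1 − 0.69293) = 0.99331
Parallel (actuator driver and autopilot servo): 1 − (1 − 0.76440)(1 − 0.99270) = 0.99828
Series ([0.99331] and [0.99828]): 0.99331 × 0.99828 = 0.99160
Parallel (data-bus coupler and [0.99160]): 1 − (1 − 0.83660)(1 − 0.99160) = 0.999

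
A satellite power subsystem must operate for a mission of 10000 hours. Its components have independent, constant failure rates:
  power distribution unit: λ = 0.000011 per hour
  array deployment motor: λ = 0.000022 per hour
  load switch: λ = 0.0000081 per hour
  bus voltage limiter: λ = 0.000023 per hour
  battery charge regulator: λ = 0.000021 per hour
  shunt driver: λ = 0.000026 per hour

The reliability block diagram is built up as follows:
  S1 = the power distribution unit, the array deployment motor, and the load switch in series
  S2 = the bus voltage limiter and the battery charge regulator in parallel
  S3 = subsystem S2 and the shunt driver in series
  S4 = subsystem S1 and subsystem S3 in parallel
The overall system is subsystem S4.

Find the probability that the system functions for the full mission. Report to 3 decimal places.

R(power distribution unit) = exp(−0.000011 × 10000) = 0.89583
R(array deployment motor) = exp(−0.000022 × 10000) = 0.80252
R(load switch) = exp(−0.0000081 × 10000) = 0.92219
R(bus voltage limiter) = exp(−0.000023 × 10000) = 0.79453
R(battery charge regulator) = exp(−0.000021 × 10000) = 0.81058
R(shunt driver) = exp(−0.000026 × 10000) = 0.77105
Series (power distribution unit, array deployment motor, and load switch): 0.89583 × 0.80252 × 0.92219 = 0.66298
Parallel (bus voltage limiter and battery charge regulator): 1 − (1 − 0.79453)(1 − 0.81058) = 0.96108
Series ([0.96108] and shunt driver): 0.96108 × 0.77105 = 0.74104
Parallel ([0.66298] and [0.74104]): 1 − (1 − 0.66298)(1 − 0.74104) = 0.913

0.913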